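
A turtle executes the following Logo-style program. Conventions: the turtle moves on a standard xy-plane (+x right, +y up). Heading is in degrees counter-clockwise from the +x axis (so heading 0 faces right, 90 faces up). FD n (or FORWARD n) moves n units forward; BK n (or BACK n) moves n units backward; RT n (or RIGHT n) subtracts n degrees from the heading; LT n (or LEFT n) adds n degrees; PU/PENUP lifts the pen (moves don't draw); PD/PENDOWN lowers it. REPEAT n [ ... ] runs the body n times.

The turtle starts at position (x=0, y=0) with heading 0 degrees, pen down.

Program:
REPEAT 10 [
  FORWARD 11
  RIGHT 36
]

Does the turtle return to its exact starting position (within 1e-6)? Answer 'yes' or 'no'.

Executing turtle program step by step:
Start: pos=(0,0), heading=0, pen down
REPEAT 10 [
  -- iteration 1/10 --
  FD 11: (0,0) -> (11,0) [heading=0, draw]
  RT 36: heading 0 -> 324
  -- iteration 2/10 --
  FD 11: (11,0) -> (19.899,-6.466) [heading=324, draw]
  RT 36: heading 324 -> 288
  -- iteration 3/10 --
  FD 11: (19.899,-6.466) -> (23.298,-16.927) [heading=288, draw]
  RT 36: heading 288 -> 252
  -- iteration 4/10 --
  FD 11: (23.298,-16.927) -> (19.899,-27.389) [heading=252, draw]
  RT 36: heading 252 -> 216
  -- iteration 5/10 --
  FD 11: (19.899,-27.389) -> (11,-33.855) [heading=216, draw]
  RT 36: heading 216 -> 180
  -- iteration 6/10 --
  FD 11: (11,-33.855) -> (0,-33.855) [heading=180, draw]
  RT 36: heading 180 -> 144
  -- iteration 7/10 --
  FD 11: (0,-33.855) -> (-8.899,-27.389) [heading=144, draw]
  RT 36: heading 144 -> 108
  -- iteration 8/10 --
  FD 11: (-8.899,-27.389) -> (-12.298,-16.927) [heading=108, draw]
  RT 36: heading 108 -> 72
  -- iteration 9/10 --
  FD 11: (-12.298,-16.927) -> (-8.899,-6.466) [heading=72, draw]
  RT 36: heading 72 -> 36
  -- iteration 10/10 --
  FD 11: (-8.899,-6.466) -> (0,0) [heading=36, draw]
  RT 36: heading 36 -> 0
]
Final: pos=(0,0), heading=0, 10 segment(s) drawn

Start position: (0, 0)
Final position: (0, 0)
Distance = 0; < 1e-6 -> CLOSED

Answer: yes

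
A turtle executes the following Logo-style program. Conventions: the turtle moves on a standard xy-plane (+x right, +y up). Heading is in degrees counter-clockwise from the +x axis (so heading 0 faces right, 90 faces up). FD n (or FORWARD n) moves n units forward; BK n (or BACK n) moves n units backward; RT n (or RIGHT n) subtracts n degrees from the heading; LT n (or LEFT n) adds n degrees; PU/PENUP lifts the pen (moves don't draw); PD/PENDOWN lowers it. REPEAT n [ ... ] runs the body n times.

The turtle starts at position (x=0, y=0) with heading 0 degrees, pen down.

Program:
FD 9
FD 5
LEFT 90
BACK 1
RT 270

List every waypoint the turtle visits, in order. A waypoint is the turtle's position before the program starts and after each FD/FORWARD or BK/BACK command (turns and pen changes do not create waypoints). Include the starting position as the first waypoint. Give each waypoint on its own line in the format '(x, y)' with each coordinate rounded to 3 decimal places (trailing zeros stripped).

Executing turtle program step by step:
Start: pos=(0,0), heading=0, pen down
FD 9: (0,0) -> (9,0) [heading=0, draw]
FD 5: (9,0) -> (14,0) [heading=0, draw]
LT 90: heading 0 -> 90
BK 1: (14,0) -> (14,-1) [heading=90, draw]
RT 270: heading 90 -> 180
Final: pos=(14,-1), heading=180, 3 segment(s) drawn
Waypoints (4 total):
(0, 0)
(9, 0)
(14, 0)
(14, -1)

Answer: (0, 0)
(9, 0)
(14, 0)
(14, -1)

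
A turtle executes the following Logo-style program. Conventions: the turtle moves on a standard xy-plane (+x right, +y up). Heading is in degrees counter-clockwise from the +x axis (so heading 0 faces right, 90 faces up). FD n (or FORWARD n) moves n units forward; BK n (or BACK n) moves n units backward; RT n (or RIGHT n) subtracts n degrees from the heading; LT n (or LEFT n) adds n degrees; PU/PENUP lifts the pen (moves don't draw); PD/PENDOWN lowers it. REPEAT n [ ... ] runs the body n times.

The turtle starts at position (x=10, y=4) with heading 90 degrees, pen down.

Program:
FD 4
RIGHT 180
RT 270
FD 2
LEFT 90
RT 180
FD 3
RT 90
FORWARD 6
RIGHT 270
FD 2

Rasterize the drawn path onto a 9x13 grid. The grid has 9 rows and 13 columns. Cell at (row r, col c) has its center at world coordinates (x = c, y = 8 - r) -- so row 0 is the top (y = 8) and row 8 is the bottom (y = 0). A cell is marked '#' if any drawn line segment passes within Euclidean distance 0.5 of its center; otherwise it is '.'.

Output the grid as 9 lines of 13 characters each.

Segment 0: (10,4) -> (10,8)
Segment 1: (10,8) -> (12,8)
Segment 2: (12,8) -> (12,5)
Segment 3: (12,5) -> (6,5)
Segment 4: (6,5) -> (6,3)

Answer: ..........###
..........#.#
..........#.#
......#######
......#...#..
......#......
.............
.............
.............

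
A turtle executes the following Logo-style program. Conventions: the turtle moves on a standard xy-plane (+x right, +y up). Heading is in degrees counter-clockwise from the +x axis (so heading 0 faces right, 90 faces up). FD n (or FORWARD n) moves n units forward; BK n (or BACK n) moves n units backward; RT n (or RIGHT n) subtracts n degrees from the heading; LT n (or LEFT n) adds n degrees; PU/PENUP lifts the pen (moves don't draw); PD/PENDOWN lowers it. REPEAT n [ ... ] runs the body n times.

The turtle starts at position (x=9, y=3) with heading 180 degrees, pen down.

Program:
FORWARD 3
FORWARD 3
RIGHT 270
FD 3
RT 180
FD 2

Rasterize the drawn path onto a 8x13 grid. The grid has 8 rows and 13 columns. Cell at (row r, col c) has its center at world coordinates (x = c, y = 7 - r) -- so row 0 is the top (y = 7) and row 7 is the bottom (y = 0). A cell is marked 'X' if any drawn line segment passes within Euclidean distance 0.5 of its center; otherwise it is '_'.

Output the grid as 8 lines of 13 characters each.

Segment 0: (9,3) -> (6,3)
Segment 1: (6,3) -> (3,3)
Segment 2: (3,3) -> (3,0)
Segment 3: (3,0) -> (3,2)

Answer: _____________
_____________
_____________
_____________
___XXXXXXX___
___X_________
___X_________
___X_________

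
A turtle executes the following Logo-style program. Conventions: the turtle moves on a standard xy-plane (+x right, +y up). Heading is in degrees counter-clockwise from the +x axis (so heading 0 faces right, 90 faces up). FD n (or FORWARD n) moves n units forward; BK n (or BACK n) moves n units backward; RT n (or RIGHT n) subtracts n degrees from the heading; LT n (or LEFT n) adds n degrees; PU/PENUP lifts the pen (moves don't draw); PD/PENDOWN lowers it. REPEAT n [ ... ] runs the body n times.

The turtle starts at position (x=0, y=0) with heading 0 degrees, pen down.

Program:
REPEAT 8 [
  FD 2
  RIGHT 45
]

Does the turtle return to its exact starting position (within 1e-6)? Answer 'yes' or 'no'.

Answer: yes

Derivation:
Executing turtle program step by step:
Start: pos=(0,0), heading=0, pen down
REPEAT 8 [
  -- iteration 1/8 --
  FD 2: (0,0) -> (2,0) [heading=0, draw]
  RT 45: heading 0 -> 315
  -- iteration 2/8 --
  FD 2: (2,0) -> (3.414,-1.414) [heading=315, draw]
  RT 45: heading 315 -> 270
  -- iteration 3/8 --
  FD 2: (3.414,-1.414) -> (3.414,-3.414) [heading=270, draw]
  RT 45: heading 270 -> 225
  -- iteration 4/8 --
  FD 2: (3.414,-3.414) -> (2,-4.828) [heading=225, draw]
  RT 45: heading 225 -> 180
  -- iteration 5/8 --
  FD 2: (2,-4.828) -> (0,-4.828) [heading=180, draw]
  RT 45: heading 180 -> 135
  -- iteration 6/8 --
  FD 2: (0,-4.828) -> (-1.414,-3.414) [heading=135, draw]
  RT 45: heading 135 -> 90
  -- iteration 7/8 --
  FD 2: (-1.414,-3.414) -> (-1.414,-1.414) [heading=90, draw]
  RT 45: heading 90 -> 45
  -- iteration 8/8 --
  FD 2: (-1.414,-1.414) -> (0,0) [heading=45, draw]
  RT 45: heading 45 -> 0
]
Final: pos=(0,0), heading=0, 8 segment(s) drawn

Start position: (0, 0)
Final position: (0, 0)
Distance = 0; < 1e-6 -> CLOSED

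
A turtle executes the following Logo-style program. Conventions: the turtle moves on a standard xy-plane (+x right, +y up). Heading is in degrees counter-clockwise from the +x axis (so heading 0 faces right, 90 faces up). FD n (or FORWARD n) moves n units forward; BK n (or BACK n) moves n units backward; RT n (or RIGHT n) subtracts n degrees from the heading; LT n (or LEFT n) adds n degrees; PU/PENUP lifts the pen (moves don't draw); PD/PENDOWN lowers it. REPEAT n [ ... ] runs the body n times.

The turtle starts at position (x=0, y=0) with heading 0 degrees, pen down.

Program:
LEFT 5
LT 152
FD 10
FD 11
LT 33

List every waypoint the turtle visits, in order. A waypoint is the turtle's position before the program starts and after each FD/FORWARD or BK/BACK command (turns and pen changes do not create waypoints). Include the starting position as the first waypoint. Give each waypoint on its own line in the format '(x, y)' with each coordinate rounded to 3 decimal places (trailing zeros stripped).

Answer: (0, 0)
(-9.205, 3.907)
(-19.331, 8.205)

Derivation:
Executing turtle program step by step:
Start: pos=(0,0), heading=0, pen down
LT 5: heading 0 -> 5
LT 152: heading 5 -> 157
FD 10: (0,0) -> (-9.205,3.907) [heading=157, draw]
FD 11: (-9.205,3.907) -> (-19.331,8.205) [heading=157, draw]
LT 33: heading 157 -> 190
Final: pos=(-19.331,8.205), heading=190, 2 segment(s) drawn
Waypoints (3 total):
(0, 0)
(-9.205, 3.907)
(-19.331, 8.205)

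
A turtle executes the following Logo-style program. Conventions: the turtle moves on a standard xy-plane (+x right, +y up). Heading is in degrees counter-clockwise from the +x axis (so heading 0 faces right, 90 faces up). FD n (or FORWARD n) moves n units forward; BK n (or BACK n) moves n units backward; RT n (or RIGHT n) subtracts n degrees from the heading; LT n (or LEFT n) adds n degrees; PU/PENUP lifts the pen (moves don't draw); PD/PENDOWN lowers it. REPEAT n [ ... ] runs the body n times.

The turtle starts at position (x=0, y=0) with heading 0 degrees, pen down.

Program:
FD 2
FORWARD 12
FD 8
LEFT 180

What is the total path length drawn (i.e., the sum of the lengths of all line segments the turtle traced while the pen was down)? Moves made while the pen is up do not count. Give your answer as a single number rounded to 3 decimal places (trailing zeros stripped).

Executing turtle program step by step:
Start: pos=(0,0), heading=0, pen down
FD 2: (0,0) -> (2,0) [heading=0, draw]
FD 12: (2,0) -> (14,0) [heading=0, draw]
FD 8: (14,0) -> (22,0) [heading=0, draw]
LT 180: heading 0 -> 180
Final: pos=(22,0), heading=180, 3 segment(s) drawn

Segment lengths:
  seg 1: (0,0) -> (2,0), length = 2
  seg 2: (2,0) -> (14,0), length = 12
  seg 3: (14,0) -> (22,0), length = 8
Total = 22

Answer: 22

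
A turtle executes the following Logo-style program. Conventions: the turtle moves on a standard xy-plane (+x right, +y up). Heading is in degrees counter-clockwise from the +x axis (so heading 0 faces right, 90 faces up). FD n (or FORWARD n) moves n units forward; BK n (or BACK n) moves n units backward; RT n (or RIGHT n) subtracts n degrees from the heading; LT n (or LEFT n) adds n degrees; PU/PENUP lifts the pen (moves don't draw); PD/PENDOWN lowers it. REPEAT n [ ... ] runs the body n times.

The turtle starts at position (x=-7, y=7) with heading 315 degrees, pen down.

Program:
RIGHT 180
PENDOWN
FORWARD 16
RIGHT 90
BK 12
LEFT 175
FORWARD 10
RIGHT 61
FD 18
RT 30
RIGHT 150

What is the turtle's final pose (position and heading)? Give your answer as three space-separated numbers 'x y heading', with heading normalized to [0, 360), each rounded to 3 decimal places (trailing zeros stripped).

Answer: -51.264 9.851 339

Derivation:
Executing turtle program step by step:
Start: pos=(-7,7), heading=315, pen down
RT 180: heading 315 -> 135
PD: pen down
FD 16: (-7,7) -> (-18.314,18.314) [heading=135, draw]
RT 90: heading 135 -> 45
BK 12: (-18.314,18.314) -> (-26.799,9.828) [heading=45, draw]
LT 175: heading 45 -> 220
FD 10: (-26.799,9.828) -> (-34.459,3.401) [heading=220, draw]
RT 61: heading 220 -> 159
FD 18: (-34.459,3.401) -> (-51.264,9.851) [heading=159, draw]
RT 30: heading 159 -> 129
RT 150: heading 129 -> 339
Final: pos=(-51.264,9.851), heading=339, 4 segment(s) drawn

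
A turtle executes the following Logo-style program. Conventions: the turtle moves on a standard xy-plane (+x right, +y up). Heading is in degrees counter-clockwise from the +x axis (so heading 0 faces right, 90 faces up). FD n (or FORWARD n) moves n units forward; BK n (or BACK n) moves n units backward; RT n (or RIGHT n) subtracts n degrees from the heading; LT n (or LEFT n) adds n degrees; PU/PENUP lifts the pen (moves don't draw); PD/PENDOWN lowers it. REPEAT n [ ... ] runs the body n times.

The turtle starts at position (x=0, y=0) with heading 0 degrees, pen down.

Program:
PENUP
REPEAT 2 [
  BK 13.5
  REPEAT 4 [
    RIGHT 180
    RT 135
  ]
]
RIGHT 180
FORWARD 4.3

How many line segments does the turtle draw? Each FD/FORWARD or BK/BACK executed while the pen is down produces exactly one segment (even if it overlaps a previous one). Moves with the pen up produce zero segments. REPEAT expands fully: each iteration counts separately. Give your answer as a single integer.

Executing turtle program step by step:
Start: pos=(0,0), heading=0, pen down
PU: pen up
REPEAT 2 [
  -- iteration 1/2 --
  BK 13.5: (0,0) -> (-13.5,0) [heading=0, move]
  REPEAT 4 [
    -- iteration 1/4 --
    RT 180: heading 0 -> 180
    RT 135: heading 180 -> 45
    -- iteration 2/4 --
    RT 180: heading 45 -> 225
    RT 135: heading 225 -> 90
    -- iteration 3/4 --
    RT 180: heading 90 -> 270
    RT 135: heading 270 -> 135
    -- iteration 4/4 --
    RT 180: heading 135 -> 315
    RT 135: heading 315 -> 180
  ]
  -- iteration 2/2 --
  BK 13.5: (-13.5,0) -> (0,0) [heading=180, move]
  REPEAT 4 [
    -- iteration 1/4 --
    RT 180: heading 180 -> 0
    RT 135: heading 0 -> 225
    -- iteration 2/4 --
    RT 180: heading 225 -> 45
    RT 135: heading 45 -> 270
    -- iteration 3/4 --
    RT 180: heading 270 -> 90
    RT 135: heading 90 -> 315
    -- iteration 4/4 --
    RT 180: heading 315 -> 135
    RT 135: heading 135 -> 0
  ]
]
RT 180: heading 0 -> 180
FD 4.3: (0,0) -> (-4.3,0) [heading=180, move]
Final: pos=(-4.3,0), heading=180, 0 segment(s) drawn
Segments drawn: 0

Answer: 0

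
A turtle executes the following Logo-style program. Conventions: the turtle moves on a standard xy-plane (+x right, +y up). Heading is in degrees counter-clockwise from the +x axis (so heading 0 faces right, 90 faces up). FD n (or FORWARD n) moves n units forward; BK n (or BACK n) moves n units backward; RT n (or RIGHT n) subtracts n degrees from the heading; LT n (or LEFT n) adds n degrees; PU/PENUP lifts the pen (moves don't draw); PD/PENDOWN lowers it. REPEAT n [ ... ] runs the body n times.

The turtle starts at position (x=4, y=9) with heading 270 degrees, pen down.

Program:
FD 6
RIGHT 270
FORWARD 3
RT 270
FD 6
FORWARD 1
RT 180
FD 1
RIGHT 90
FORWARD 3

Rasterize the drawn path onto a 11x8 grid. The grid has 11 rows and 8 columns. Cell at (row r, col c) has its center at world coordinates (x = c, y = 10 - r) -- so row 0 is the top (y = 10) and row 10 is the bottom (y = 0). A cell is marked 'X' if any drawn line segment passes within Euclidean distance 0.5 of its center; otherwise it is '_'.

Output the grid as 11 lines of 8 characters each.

Answer: _______X
____XXXX
____X__X
____X__X
____X__X
____X__X
____X__X
____XXXX
________
________
________

Derivation:
Segment 0: (4,9) -> (4,3)
Segment 1: (4,3) -> (7,3)
Segment 2: (7,3) -> (7,9)
Segment 3: (7,9) -> (7,10)
Segment 4: (7,10) -> (7,9)
Segment 5: (7,9) -> (4,9)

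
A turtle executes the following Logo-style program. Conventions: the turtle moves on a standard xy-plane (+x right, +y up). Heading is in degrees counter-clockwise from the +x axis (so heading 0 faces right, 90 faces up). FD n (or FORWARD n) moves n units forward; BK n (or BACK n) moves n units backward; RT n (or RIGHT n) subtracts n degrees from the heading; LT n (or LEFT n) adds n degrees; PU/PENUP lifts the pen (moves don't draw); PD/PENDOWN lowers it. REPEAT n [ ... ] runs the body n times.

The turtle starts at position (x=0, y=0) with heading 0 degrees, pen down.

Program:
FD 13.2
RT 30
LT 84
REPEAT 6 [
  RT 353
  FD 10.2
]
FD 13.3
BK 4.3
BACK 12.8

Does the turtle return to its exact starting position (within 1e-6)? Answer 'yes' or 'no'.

Executing turtle program step by step:
Start: pos=(0,0), heading=0, pen down
FD 13.2: (0,0) -> (13.2,0) [heading=0, draw]
RT 30: heading 0 -> 330
LT 84: heading 330 -> 54
REPEAT 6 [
  -- iteration 1/6 --
  RT 353: heading 54 -> 61
  FD 10.2: (13.2,0) -> (18.145,8.921) [heading=61, draw]
  -- iteration 2/6 --
  RT 353: heading 61 -> 68
  FD 10.2: (18.145,8.921) -> (21.966,18.378) [heading=68, draw]
  -- iteration 3/6 --
  RT 353: heading 68 -> 75
  FD 10.2: (21.966,18.378) -> (24.606,28.231) [heading=75, draw]
  -- iteration 4/6 --
  RT 353: heading 75 -> 82
  FD 10.2: (24.606,28.231) -> (26.026,38.332) [heading=82, draw]
  -- iteration 5/6 --
  RT 353: heading 82 -> 89
  FD 10.2: (26.026,38.332) -> (26.204,48.53) [heading=89, draw]
  -- iteration 6/6 --
  RT 353: heading 89 -> 96
  FD 10.2: (26.204,48.53) -> (25.137,58.674) [heading=96, draw]
]
FD 13.3: (25.137,58.674) -> (23.747,71.901) [heading=96, draw]
BK 4.3: (23.747,71.901) -> (24.197,67.625) [heading=96, draw]
BK 12.8: (24.197,67.625) -> (25.535,54.895) [heading=96, draw]
Final: pos=(25.535,54.895), heading=96, 10 segment(s) drawn

Start position: (0, 0)
Final position: (25.535, 54.895)
Distance = 60.543; >= 1e-6 -> NOT closed

Answer: no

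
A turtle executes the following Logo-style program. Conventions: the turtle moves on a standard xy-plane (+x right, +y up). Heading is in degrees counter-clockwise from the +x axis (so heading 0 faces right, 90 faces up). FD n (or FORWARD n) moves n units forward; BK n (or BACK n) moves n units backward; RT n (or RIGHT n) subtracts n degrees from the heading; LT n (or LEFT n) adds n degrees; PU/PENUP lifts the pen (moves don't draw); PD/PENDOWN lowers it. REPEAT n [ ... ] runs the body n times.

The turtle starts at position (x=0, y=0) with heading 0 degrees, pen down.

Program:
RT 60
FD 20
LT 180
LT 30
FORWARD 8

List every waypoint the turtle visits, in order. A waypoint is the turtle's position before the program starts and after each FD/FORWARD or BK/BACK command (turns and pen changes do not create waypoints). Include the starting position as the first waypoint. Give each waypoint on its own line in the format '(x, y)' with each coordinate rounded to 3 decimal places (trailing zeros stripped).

Answer: (0, 0)
(10, -17.321)
(3.072, -13.321)

Derivation:
Executing turtle program step by step:
Start: pos=(0,0), heading=0, pen down
RT 60: heading 0 -> 300
FD 20: (0,0) -> (10,-17.321) [heading=300, draw]
LT 180: heading 300 -> 120
LT 30: heading 120 -> 150
FD 8: (10,-17.321) -> (3.072,-13.321) [heading=150, draw]
Final: pos=(3.072,-13.321), heading=150, 2 segment(s) drawn
Waypoints (3 total):
(0, 0)
(10, -17.321)
(3.072, -13.321)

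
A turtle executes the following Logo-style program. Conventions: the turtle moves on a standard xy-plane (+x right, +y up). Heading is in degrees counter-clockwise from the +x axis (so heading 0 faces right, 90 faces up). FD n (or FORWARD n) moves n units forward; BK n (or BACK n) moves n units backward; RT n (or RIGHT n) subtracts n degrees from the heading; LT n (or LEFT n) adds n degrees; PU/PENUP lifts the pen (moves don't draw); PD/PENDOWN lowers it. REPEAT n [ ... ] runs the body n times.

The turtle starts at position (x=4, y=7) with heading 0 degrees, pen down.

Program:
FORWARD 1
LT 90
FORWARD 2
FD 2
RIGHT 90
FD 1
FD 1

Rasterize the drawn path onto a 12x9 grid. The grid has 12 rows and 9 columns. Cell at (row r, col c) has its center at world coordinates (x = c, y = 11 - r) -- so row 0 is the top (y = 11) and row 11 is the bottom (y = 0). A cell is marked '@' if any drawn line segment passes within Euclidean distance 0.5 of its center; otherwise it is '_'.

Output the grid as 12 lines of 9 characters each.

Segment 0: (4,7) -> (5,7)
Segment 1: (5,7) -> (5,9)
Segment 2: (5,9) -> (5,11)
Segment 3: (5,11) -> (6,11)
Segment 4: (6,11) -> (7,11)

Answer: _____@@@_
_____@___
_____@___
_____@___
____@@___
_________
_________
_________
_________
_________
_________
_________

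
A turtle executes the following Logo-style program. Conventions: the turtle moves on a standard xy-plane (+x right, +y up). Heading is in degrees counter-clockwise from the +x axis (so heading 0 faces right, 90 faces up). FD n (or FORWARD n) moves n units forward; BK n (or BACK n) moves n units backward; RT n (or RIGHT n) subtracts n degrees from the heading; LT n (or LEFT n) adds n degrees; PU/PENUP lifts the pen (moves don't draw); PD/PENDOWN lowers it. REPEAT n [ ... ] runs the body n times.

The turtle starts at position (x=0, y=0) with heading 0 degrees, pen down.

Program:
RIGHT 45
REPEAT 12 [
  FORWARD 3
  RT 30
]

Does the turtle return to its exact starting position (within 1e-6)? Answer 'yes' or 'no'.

Executing turtle program step by step:
Start: pos=(0,0), heading=0, pen down
RT 45: heading 0 -> 315
REPEAT 12 [
  -- iteration 1/12 --
  FD 3: (0,0) -> (2.121,-2.121) [heading=315, draw]
  RT 30: heading 315 -> 285
  -- iteration 2/12 --
  FD 3: (2.121,-2.121) -> (2.898,-5.019) [heading=285, draw]
  RT 30: heading 285 -> 255
  -- iteration 3/12 --
  FD 3: (2.898,-5.019) -> (2.121,-7.917) [heading=255, draw]
  RT 30: heading 255 -> 225
  -- iteration 4/12 --
  FD 3: (2.121,-7.917) -> (0,-10.038) [heading=225, draw]
  RT 30: heading 225 -> 195
  -- iteration 5/12 --
  FD 3: (0,-10.038) -> (-2.898,-10.815) [heading=195, draw]
  RT 30: heading 195 -> 165
  -- iteration 6/12 --
  FD 3: (-2.898,-10.815) -> (-5.796,-10.038) [heading=165, draw]
  RT 30: heading 165 -> 135
  -- iteration 7/12 --
  FD 3: (-5.796,-10.038) -> (-7.917,-7.917) [heading=135, draw]
  RT 30: heading 135 -> 105
  -- iteration 8/12 --
  FD 3: (-7.917,-7.917) -> (-8.693,-5.019) [heading=105, draw]
  RT 30: heading 105 -> 75
  -- iteration 9/12 --
  FD 3: (-8.693,-5.019) -> (-7.917,-2.121) [heading=75, draw]
  RT 30: heading 75 -> 45
  -- iteration 10/12 --
  FD 3: (-7.917,-2.121) -> (-5.796,0) [heading=45, draw]
  RT 30: heading 45 -> 15
  -- iteration 11/12 --
  FD 3: (-5.796,0) -> (-2.898,0.776) [heading=15, draw]
  RT 30: heading 15 -> 345
  -- iteration 12/12 --
  FD 3: (-2.898,0.776) -> (0,0) [heading=345, draw]
  RT 30: heading 345 -> 315
]
Final: pos=(0,0), heading=315, 12 segment(s) drawn

Start position: (0, 0)
Final position: (0, 0)
Distance = 0; < 1e-6 -> CLOSED

Answer: yes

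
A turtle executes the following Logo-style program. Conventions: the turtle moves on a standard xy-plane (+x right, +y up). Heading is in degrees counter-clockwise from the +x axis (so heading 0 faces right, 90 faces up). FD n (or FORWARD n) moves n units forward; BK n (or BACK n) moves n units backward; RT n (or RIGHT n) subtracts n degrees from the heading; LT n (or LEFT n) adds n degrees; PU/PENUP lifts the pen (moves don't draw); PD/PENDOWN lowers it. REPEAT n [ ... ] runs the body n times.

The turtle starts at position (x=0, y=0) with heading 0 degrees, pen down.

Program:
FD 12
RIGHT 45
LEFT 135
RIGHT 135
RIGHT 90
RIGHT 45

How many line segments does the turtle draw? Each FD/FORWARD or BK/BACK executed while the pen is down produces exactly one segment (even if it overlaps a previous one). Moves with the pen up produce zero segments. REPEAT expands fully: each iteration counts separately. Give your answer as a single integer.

Executing turtle program step by step:
Start: pos=(0,0), heading=0, pen down
FD 12: (0,0) -> (12,0) [heading=0, draw]
RT 45: heading 0 -> 315
LT 135: heading 315 -> 90
RT 135: heading 90 -> 315
RT 90: heading 315 -> 225
RT 45: heading 225 -> 180
Final: pos=(12,0), heading=180, 1 segment(s) drawn
Segments drawn: 1

Answer: 1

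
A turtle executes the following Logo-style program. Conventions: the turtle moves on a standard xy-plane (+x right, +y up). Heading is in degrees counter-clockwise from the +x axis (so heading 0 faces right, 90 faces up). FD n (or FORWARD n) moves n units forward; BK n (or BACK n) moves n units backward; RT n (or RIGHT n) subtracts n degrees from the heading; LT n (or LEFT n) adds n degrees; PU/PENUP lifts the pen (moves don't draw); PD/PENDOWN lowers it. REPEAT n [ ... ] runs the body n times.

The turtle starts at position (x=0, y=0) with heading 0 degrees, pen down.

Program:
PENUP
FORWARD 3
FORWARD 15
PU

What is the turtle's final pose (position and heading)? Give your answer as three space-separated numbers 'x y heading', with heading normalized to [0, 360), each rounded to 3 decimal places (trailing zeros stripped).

Answer: 18 0 0

Derivation:
Executing turtle program step by step:
Start: pos=(0,0), heading=0, pen down
PU: pen up
FD 3: (0,0) -> (3,0) [heading=0, move]
FD 15: (3,0) -> (18,0) [heading=0, move]
PU: pen up
Final: pos=(18,0), heading=0, 0 segment(s) drawn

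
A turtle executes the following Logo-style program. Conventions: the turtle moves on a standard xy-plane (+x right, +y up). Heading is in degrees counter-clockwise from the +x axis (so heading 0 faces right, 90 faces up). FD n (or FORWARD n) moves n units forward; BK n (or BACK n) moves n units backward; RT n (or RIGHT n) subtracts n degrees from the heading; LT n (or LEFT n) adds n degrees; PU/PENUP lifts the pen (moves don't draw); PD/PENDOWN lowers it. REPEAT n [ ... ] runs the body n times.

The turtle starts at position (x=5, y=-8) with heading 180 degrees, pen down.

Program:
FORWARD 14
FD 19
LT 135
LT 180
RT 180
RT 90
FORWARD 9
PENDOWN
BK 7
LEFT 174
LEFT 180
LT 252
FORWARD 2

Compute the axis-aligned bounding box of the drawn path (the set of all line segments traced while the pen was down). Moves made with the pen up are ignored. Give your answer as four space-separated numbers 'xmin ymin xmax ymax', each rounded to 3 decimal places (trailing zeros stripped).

Answer: -34.364 -14.364 5 -7.547

Derivation:
Executing turtle program step by step:
Start: pos=(5,-8), heading=180, pen down
FD 14: (5,-8) -> (-9,-8) [heading=180, draw]
FD 19: (-9,-8) -> (-28,-8) [heading=180, draw]
LT 135: heading 180 -> 315
LT 180: heading 315 -> 135
RT 180: heading 135 -> 315
RT 90: heading 315 -> 225
FD 9: (-28,-8) -> (-34.364,-14.364) [heading=225, draw]
PD: pen down
BK 7: (-34.364,-14.364) -> (-29.414,-9.414) [heading=225, draw]
LT 174: heading 225 -> 39
LT 180: heading 39 -> 219
LT 252: heading 219 -> 111
FD 2: (-29.414,-9.414) -> (-30.131,-7.547) [heading=111, draw]
Final: pos=(-30.131,-7.547), heading=111, 5 segment(s) drawn

Segment endpoints: x in {-34.364, -30.131, -29.414, -28, -9, 5}, y in {-14.364, -9.414, -8, -8, -8, -7.547}
xmin=-34.364, ymin=-14.364, xmax=5, ymax=-7.547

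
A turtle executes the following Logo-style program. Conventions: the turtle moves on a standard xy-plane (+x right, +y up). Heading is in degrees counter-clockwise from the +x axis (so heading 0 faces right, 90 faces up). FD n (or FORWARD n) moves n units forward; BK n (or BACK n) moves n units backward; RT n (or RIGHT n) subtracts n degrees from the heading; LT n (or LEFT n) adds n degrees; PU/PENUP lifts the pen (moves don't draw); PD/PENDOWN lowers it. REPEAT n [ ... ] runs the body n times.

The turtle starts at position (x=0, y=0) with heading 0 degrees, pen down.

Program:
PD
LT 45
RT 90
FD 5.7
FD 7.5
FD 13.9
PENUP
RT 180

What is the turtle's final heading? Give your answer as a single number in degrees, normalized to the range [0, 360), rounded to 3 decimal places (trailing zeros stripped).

Executing turtle program step by step:
Start: pos=(0,0), heading=0, pen down
PD: pen down
LT 45: heading 0 -> 45
RT 90: heading 45 -> 315
FD 5.7: (0,0) -> (4.031,-4.031) [heading=315, draw]
FD 7.5: (4.031,-4.031) -> (9.334,-9.334) [heading=315, draw]
FD 13.9: (9.334,-9.334) -> (19.163,-19.163) [heading=315, draw]
PU: pen up
RT 180: heading 315 -> 135
Final: pos=(19.163,-19.163), heading=135, 3 segment(s) drawn

Answer: 135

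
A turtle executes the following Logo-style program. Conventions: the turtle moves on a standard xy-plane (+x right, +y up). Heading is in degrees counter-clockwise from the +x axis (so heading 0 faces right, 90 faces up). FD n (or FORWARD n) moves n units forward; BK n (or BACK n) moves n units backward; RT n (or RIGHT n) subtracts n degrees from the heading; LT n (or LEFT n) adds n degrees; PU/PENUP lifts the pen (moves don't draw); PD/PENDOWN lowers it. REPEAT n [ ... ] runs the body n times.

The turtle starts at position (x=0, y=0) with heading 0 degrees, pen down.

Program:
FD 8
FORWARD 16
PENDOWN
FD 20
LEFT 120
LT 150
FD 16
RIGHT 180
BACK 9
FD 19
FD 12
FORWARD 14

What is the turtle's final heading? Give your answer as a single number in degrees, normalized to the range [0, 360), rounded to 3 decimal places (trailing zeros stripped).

Answer: 90

Derivation:
Executing turtle program step by step:
Start: pos=(0,0), heading=0, pen down
FD 8: (0,0) -> (8,0) [heading=0, draw]
FD 16: (8,0) -> (24,0) [heading=0, draw]
PD: pen down
FD 20: (24,0) -> (44,0) [heading=0, draw]
LT 120: heading 0 -> 120
LT 150: heading 120 -> 270
FD 16: (44,0) -> (44,-16) [heading=270, draw]
RT 180: heading 270 -> 90
BK 9: (44,-16) -> (44,-25) [heading=90, draw]
FD 19: (44,-25) -> (44,-6) [heading=90, draw]
FD 12: (44,-6) -> (44,6) [heading=90, draw]
FD 14: (44,6) -> (44,20) [heading=90, draw]
Final: pos=(44,20), heading=90, 8 segment(s) drawn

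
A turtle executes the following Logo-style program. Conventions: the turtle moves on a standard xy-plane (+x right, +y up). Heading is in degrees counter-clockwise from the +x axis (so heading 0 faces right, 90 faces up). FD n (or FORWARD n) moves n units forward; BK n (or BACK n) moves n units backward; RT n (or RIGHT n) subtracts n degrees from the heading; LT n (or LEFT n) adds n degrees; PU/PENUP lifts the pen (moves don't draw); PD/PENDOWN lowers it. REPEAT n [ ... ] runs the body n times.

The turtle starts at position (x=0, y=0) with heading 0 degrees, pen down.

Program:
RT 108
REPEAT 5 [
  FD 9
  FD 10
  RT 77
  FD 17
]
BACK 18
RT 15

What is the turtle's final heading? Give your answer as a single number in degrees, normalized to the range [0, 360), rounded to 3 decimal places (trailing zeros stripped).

Answer: 212

Derivation:
Executing turtle program step by step:
Start: pos=(0,0), heading=0, pen down
RT 108: heading 0 -> 252
REPEAT 5 [
  -- iteration 1/5 --
  FD 9: (0,0) -> (-2.781,-8.56) [heading=252, draw]
  FD 10: (-2.781,-8.56) -> (-5.871,-18.07) [heading=252, draw]
  RT 77: heading 252 -> 175
  FD 17: (-5.871,-18.07) -> (-22.807,-16.588) [heading=175, draw]
  -- iteration 2/5 --
  FD 9: (-22.807,-16.588) -> (-31.772,-15.804) [heading=175, draw]
  FD 10: (-31.772,-15.804) -> (-41.734,-14.932) [heading=175, draw]
  RT 77: heading 175 -> 98
  FD 17: (-41.734,-14.932) -> (-44.1,1.902) [heading=98, draw]
  -- iteration 3/5 --
  FD 9: (-44.1,1.902) -> (-45.353,10.815) [heading=98, draw]
  FD 10: (-45.353,10.815) -> (-46.745,20.717) [heading=98, draw]
  RT 77: heading 98 -> 21
  FD 17: (-46.745,20.717) -> (-30.874,26.809) [heading=21, draw]
  -- iteration 4/5 --
  FD 9: (-30.874,26.809) -> (-22.471,30.035) [heading=21, draw]
  FD 10: (-22.471,30.035) -> (-13.136,33.618) [heading=21, draw]
  RT 77: heading 21 -> 304
  FD 17: (-13.136,33.618) -> (-3.629,19.525) [heading=304, draw]
  -- iteration 5/5 --
  FD 9: (-3.629,19.525) -> (1.403,12.063) [heading=304, draw]
  FD 10: (1.403,12.063) -> (6.995,3.773) [heading=304, draw]
  RT 77: heading 304 -> 227
  FD 17: (6.995,3.773) -> (-4.599,-8.66) [heading=227, draw]
]
BK 18: (-4.599,-8.66) -> (7.677,4.504) [heading=227, draw]
RT 15: heading 227 -> 212
Final: pos=(7.677,4.504), heading=212, 16 segment(s) drawn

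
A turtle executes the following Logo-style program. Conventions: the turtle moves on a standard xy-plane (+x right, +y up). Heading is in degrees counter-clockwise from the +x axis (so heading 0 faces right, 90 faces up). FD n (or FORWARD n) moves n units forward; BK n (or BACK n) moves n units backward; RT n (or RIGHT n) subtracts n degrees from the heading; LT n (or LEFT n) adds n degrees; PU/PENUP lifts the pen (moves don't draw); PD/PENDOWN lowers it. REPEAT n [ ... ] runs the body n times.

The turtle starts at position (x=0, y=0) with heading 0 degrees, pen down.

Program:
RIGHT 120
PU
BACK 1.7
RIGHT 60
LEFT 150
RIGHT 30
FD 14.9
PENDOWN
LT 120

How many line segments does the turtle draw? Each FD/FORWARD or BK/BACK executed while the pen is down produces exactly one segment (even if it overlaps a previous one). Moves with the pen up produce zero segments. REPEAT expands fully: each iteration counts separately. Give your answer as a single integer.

Executing turtle program step by step:
Start: pos=(0,0), heading=0, pen down
RT 120: heading 0 -> 240
PU: pen up
BK 1.7: (0,0) -> (0.85,1.472) [heading=240, move]
RT 60: heading 240 -> 180
LT 150: heading 180 -> 330
RT 30: heading 330 -> 300
FD 14.9: (0.85,1.472) -> (8.3,-11.432) [heading=300, move]
PD: pen down
LT 120: heading 300 -> 60
Final: pos=(8.3,-11.432), heading=60, 0 segment(s) drawn
Segments drawn: 0

Answer: 0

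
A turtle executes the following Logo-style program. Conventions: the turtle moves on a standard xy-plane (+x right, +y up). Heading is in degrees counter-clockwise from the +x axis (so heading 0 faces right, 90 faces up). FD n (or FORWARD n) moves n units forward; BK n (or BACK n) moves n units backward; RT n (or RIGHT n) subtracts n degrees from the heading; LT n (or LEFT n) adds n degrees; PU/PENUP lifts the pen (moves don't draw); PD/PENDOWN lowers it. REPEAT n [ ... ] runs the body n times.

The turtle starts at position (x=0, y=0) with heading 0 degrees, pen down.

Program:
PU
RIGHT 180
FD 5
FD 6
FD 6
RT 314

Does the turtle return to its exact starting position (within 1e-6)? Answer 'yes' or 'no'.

Executing turtle program step by step:
Start: pos=(0,0), heading=0, pen down
PU: pen up
RT 180: heading 0 -> 180
FD 5: (0,0) -> (-5,0) [heading=180, move]
FD 6: (-5,0) -> (-11,0) [heading=180, move]
FD 6: (-11,0) -> (-17,0) [heading=180, move]
RT 314: heading 180 -> 226
Final: pos=(-17,0), heading=226, 0 segment(s) drawn

Start position: (0, 0)
Final position: (-17, 0)
Distance = 17; >= 1e-6 -> NOT closed

Answer: no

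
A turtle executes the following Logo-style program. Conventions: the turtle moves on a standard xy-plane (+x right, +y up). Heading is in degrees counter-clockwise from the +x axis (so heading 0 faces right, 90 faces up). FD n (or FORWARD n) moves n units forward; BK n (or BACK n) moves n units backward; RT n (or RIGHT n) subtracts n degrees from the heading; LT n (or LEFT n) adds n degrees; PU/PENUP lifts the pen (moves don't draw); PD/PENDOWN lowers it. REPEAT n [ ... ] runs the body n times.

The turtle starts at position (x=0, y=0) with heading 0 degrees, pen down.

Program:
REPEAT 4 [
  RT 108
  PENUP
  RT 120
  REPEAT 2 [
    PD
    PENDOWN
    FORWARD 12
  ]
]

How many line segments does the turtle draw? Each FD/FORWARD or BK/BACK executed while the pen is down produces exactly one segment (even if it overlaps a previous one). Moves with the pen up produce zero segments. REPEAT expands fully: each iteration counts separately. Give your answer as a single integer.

Executing turtle program step by step:
Start: pos=(0,0), heading=0, pen down
REPEAT 4 [
  -- iteration 1/4 --
  RT 108: heading 0 -> 252
  PU: pen up
  RT 120: heading 252 -> 132
  REPEAT 2 [
    -- iteration 1/2 --
    PD: pen down
    PD: pen down
    FD 12: (0,0) -> (-8.03,8.918) [heading=132, draw]
    -- iteration 2/2 --
    PD: pen down
    PD: pen down
    FD 12: (-8.03,8.918) -> (-16.059,17.835) [heading=132, draw]
  ]
  -- iteration 2/4 --
  RT 108: heading 132 -> 24
  PU: pen up
  RT 120: heading 24 -> 264
  REPEAT 2 [
    -- iteration 1/2 --
    PD: pen down
    PD: pen down
    FD 12: (-16.059,17.835) -> (-17.313,5.901) [heading=264, draw]
    -- iteration 2/2 --
    PD: pen down
    PD: pen down
    FD 12: (-17.313,5.901) -> (-18.568,-6.033) [heading=264, draw]
  ]
  -- iteration 3/4 --
  RT 108: heading 264 -> 156
  PU: pen up
  RT 120: heading 156 -> 36
  REPEAT 2 [
    -- iteration 1/2 --
    PD: pen down
    PD: pen down
    FD 12: (-18.568,-6.033) -> (-8.86,1.02) [heading=36, draw]
    -- iteration 2/2 --
    PD: pen down
    PD: pen down
    FD 12: (-8.86,1.02) -> (0.849,8.074) [heading=36, draw]
  ]
  -- iteration 4/4 --
  RT 108: heading 36 -> 288
  PU: pen up
  RT 120: heading 288 -> 168
  REPEAT 2 [
    -- iteration 1/2 --
    PD: pen down
    PD: pen down
    FD 12: (0.849,8.074) -> (-10.889,10.569) [heading=168, draw]
    -- iteration 2/2 --
    PD: pen down
    PD: pen down
    FD 12: (-10.889,10.569) -> (-22.627,13.064) [heading=168, draw]
  ]
]
Final: pos=(-22.627,13.064), heading=168, 8 segment(s) drawn
Segments drawn: 8

Answer: 8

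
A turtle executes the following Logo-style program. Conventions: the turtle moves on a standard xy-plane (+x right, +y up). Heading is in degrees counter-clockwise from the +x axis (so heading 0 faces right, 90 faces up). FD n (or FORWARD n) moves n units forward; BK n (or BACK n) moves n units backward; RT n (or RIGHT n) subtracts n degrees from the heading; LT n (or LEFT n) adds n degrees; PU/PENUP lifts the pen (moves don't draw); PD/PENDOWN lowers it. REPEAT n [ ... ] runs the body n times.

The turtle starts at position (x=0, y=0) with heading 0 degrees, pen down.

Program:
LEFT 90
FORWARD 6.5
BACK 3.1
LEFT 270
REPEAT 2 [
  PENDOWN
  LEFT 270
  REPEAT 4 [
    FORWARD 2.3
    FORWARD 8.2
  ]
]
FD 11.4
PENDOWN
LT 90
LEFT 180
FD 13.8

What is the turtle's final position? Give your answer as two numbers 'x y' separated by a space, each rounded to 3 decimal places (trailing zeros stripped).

Executing turtle program step by step:
Start: pos=(0,0), heading=0, pen down
LT 90: heading 0 -> 90
FD 6.5: (0,0) -> (0,6.5) [heading=90, draw]
BK 3.1: (0,6.5) -> (0,3.4) [heading=90, draw]
LT 270: heading 90 -> 0
REPEAT 2 [
  -- iteration 1/2 --
  PD: pen down
  LT 270: heading 0 -> 270
  REPEAT 4 [
    -- iteration 1/4 --
    FD 2.3: (0,3.4) -> (0,1.1) [heading=270, draw]
    FD 8.2: (0,1.1) -> (0,-7.1) [heading=270, draw]
    -- iteration 2/4 --
    FD 2.3: (0,-7.1) -> (0,-9.4) [heading=270, draw]
    FD 8.2: (0,-9.4) -> (0,-17.6) [heading=270, draw]
    -- iteration 3/4 --
    FD 2.3: (0,-17.6) -> (0,-19.9) [heading=270, draw]
    FD 8.2: (0,-19.9) -> (0,-28.1) [heading=270, draw]
    -- iteration 4/4 --
    FD 2.3: (0,-28.1) -> (0,-30.4) [heading=270, draw]
    FD 8.2: (0,-30.4) -> (0,-38.6) [heading=270, draw]
  ]
  -- iteration 2/2 --
  PD: pen down
  LT 270: heading 270 -> 180
  REPEAT 4 [
    -- iteration 1/4 --
    FD 2.3: (0,-38.6) -> (-2.3,-38.6) [heading=180, draw]
    FD 8.2: (-2.3,-38.6) -> (-10.5,-38.6) [heading=180, draw]
    -- iteration 2/4 --
    FD 2.3: (-10.5,-38.6) -> (-12.8,-38.6) [heading=180, draw]
    FD 8.2: (-12.8,-38.6) -> (-21,-38.6) [heading=180, draw]
    -- iteration 3/4 --
    FD 2.3: (-21,-38.6) -> (-23.3,-38.6) [heading=180, draw]
    FD 8.2: (-23.3,-38.6) -> (-31.5,-38.6) [heading=180, draw]
    -- iteration 4/4 --
    FD 2.3: (-31.5,-38.6) -> (-33.8,-38.6) [heading=180, draw]
    FD 8.2: (-33.8,-38.6) -> (-42,-38.6) [heading=180, draw]
  ]
]
FD 11.4: (-42,-38.6) -> (-53.4,-38.6) [heading=180, draw]
PD: pen down
LT 90: heading 180 -> 270
LT 180: heading 270 -> 90
FD 13.8: (-53.4,-38.6) -> (-53.4,-24.8) [heading=90, draw]
Final: pos=(-53.4,-24.8), heading=90, 20 segment(s) drawn

Answer: -53.4 -24.8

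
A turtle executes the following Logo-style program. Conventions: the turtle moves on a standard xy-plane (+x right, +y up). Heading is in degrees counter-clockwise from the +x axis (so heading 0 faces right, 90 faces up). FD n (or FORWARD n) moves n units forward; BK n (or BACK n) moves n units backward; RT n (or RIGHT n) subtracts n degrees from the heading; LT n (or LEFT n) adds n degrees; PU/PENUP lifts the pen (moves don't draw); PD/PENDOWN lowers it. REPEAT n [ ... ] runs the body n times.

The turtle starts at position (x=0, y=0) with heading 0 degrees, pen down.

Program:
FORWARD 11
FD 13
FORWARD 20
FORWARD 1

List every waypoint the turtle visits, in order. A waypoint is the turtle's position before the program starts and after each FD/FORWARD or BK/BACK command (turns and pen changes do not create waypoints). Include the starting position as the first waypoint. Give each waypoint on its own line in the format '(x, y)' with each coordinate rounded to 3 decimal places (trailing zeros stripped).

Answer: (0, 0)
(11, 0)
(24, 0)
(44, 0)
(45, 0)

Derivation:
Executing turtle program step by step:
Start: pos=(0,0), heading=0, pen down
FD 11: (0,0) -> (11,0) [heading=0, draw]
FD 13: (11,0) -> (24,0) [heading=0, draw]
FD 20: (24,0) -> (44,0) [heading=0, draw]
FD 1: (44,0) -> (45,0) [heading=0, draw]
Final: pos=(45,0), heading=0, 4 segment(s) drawn
Waypoints (5 total):
(0, 0)
(11, 0)
(24, 0)
(44, 0)
(45, 0)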